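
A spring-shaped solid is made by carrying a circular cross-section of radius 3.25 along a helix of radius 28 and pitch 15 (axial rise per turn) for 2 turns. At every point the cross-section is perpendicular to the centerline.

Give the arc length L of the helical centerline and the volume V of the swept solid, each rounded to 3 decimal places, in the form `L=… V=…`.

L=353.135 V=11718.104

2πR = 2π·28 = 175.929189
per-turn = √(175.929189² + 15²) = √(30951.0794 + 225) = √31176.0794 = 176.567492
L = 2 × 176.567492 = 353.134985
V = π·3.25² × L = 33.183072 × 353.134985 = 11718.103774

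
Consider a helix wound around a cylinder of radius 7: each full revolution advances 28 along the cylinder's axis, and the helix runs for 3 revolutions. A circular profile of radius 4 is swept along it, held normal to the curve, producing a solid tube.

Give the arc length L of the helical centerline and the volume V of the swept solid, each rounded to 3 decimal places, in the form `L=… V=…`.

L=156.416 V=7862.328

2πR = 2π·7 = 43.982297
per-turn = √(43.982297² + 28²) = √(1934.4425 + 784) = √2718.4425 = 52.138685
L = 3 × 52.138685 = 156.416055
V = π·4² × L = 50.265482 × 156.416055 = 7862.328453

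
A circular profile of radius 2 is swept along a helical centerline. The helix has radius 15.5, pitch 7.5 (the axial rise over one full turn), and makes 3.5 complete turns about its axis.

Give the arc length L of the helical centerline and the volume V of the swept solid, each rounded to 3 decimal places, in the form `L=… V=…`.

L=341.872 V=4296.091

2πR = 2π·15.5 = 97.389372
per-turn = √(97.389372² + 7.5²) = √(9484.6898 + 56.25) = √9540.9398 = 97.677735
L = 3.5 × 97.677735 = 341.872071
V = π·2² × L = 12.566371 × 341.872071 = 4296.091147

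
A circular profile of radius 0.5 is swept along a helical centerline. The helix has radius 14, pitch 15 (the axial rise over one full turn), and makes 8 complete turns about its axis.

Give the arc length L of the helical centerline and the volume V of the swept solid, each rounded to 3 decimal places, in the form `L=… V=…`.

L=713.875 V=560.676

2πR = 2π·14 = 87.964594
per-turn = √(87.964594² + 15²) = √(7737.7699 + 225) = √7962.7699 = 89.234354
L = 8 × 89.234354 = 713.874828
V = π·0.5² × L = 0.785398 × 713.874828 = 560.675979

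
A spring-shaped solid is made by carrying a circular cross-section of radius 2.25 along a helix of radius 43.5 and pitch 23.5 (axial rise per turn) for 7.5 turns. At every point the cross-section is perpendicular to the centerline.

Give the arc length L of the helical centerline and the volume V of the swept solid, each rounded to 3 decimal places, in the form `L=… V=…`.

2πR = 2π·43.5 = 273.318561
per-turn = √(273.318561² + 23.5²) = √(74703.0357 + 552.25) = √75255.2857 = 274.326969
L = 7.5 × 274.326969 = 2057.452265
V = π·2.25² × L = 15.904313 × 2057.452265 = 32722.364406

L=2057.452 V=32722.364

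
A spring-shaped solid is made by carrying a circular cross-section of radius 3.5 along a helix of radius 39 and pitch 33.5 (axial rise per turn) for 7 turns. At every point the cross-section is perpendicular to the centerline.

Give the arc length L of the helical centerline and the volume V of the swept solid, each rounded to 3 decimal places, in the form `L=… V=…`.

L=1731.265 V=66626.871

2πR = 2π·39 = 245.044227
per-turn = √(245.044227² + 33.5²) = √(60046.6732 + 1122.25) = √61168.9232 = 247.323519
L = 7 × 247.323519 = 1731.264635
V = π·3.5² × L = 38.484510 × 1731.264635 = 66626.871161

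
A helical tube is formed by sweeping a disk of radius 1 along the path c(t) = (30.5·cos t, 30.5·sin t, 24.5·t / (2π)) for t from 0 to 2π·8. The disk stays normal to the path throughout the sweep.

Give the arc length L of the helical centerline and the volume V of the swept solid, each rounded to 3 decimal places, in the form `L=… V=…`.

2πR = 2π·30.5 = 191.637152
per-turn = √(191.637152² + 24.5²) = √(36724.7980 + 600.25) = √37325.0480 = 193.196915
L = 8 × 193.196915 = 1545.575320
V = π·1² × L = 3.141593 × 1545.575320 = 4855.568072

L=1545.575 V=4855.568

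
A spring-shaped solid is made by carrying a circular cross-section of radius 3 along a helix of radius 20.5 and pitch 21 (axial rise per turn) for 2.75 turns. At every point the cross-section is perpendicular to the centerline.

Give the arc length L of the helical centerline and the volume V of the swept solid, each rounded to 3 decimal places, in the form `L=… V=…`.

L=358.891 V=10147.415

2πR = 2π·20.5 = 128.805299
per-turn = √(128.805299² + 21²) = √(16590.8050 + 441) = √17031.8050 = 130.505958
L = 2.75 × 130.505958 = 358.891384
V = π·3² × L = 28.274334 × 358.891384 = 10147.414810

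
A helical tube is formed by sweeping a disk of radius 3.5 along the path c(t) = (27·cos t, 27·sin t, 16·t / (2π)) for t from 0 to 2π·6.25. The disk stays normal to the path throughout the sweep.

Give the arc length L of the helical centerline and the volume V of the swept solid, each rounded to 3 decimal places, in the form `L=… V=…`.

L=1064.993 V=40985.725

2πR = 2π·27 = 169.646003
per-turn = √(169.646003² + 16²) = √(28779.7664 + 256) = √29035.7664 = 170.398845
L = 6.25 × 170.398845 = 1064.992782
V = π·3.5² × L = 38.484510 × 1064.992782 = 40985.725387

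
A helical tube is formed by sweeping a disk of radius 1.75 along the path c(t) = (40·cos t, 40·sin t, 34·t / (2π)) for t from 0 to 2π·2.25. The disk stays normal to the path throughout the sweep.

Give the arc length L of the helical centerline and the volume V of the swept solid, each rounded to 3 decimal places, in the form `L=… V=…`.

L=570.638 V=5490.178

2πR = 2π·40 = 251.327412
per-turn = √(251.327412² + 34²) = √(63165.4682 + 1156) = √64321.4682 = 253.616774
L = 2.25 × 253.616774 = 570.637742
V = π·1.75² × L = 9.621128 × 570.637742 = 5490.178473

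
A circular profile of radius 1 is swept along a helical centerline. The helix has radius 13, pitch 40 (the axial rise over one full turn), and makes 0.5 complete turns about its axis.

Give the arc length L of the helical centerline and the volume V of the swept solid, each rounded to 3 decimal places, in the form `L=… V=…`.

L=45.475 V=142.863

2πR = 2π·13 = 81.681409
per-turn = √(81.681409² + 40²) = √(6671.8526 + 1600) = √8271.8526 = 90.949726
L = 0.5 × 90.949726 = 45.474863
V = π·1² × L = 3.141593 × 45.474863 = 142.863495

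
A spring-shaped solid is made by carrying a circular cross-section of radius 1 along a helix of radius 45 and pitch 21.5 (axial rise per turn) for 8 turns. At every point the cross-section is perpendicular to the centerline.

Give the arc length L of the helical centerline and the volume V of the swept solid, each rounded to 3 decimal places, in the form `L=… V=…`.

L=2268.477 V=7126.630

2πR = 2π·45 = 282.743339
per-turn = √(282.743339² + 21.5²) = √(79943.7956 + 462.25) = √80406.0456 = 283.559598
L = 8 × 283.559598 = 2268.476784
V = π·1² × L = 3.141593 × 2268.476784 = 7126.630001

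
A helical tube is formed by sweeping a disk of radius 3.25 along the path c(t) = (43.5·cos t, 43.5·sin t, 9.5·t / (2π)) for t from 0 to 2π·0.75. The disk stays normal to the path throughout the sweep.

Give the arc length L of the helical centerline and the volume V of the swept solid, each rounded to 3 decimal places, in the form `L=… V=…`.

2πR = 2π·43.5 = 273.318561
per-turn = √(273.318561² + 9.5²) = √(74703.0357 + 90.25) = √74793.2857 = 273.483611
L = 0.75 × 273.483611 = 205.112709
V = π·3.25² × L = 33.183072 × 205.112709 = 6806.269859

L=205.113 V=6806.270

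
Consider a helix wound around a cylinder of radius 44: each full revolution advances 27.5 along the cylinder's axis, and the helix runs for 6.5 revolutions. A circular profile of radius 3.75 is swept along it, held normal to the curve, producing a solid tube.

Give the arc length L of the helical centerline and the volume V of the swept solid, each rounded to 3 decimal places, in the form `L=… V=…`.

L=1805.859 V=79780.425

2πR = 2π·44 = 276.460154
per-turn = √(276.460154² + 27.5²) = √(76430.2165 + 756.25) = √77186.4665 = 277.824525
L = 6.5 × 277.824525 = 1805.859410
V = π·3.75² × L = 44.178647 × 1805.859410 = 79780.424850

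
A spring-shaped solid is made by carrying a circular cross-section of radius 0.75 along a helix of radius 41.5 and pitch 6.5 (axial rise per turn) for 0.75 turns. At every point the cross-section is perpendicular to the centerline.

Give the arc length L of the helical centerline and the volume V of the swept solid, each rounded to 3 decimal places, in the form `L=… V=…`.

L=195.625 V=345.698

2πR = 2π·41.5 = 260.752190
per-turn = √(260.752190² + 6.5²) = √(67991.7047 + 42.25) = √68033.9547 = 260.833193
L = 0.75 × 260.833193 = 195.624895
V = π·0.75² × L = 1.767146 × 195.624895 = 345.697725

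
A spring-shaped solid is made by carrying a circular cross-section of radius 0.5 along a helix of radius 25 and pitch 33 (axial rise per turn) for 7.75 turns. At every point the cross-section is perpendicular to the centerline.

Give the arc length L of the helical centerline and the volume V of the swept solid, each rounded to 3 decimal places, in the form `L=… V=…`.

L=1243.942 V=976.989

2πR = 2π·25 = 157.079633
per-turn = √(157.079633² + 33²) = √(24674.0110 + 1089) = √25763.0110 = 160.508601
L = 7.75 × 160.508601 = 1243.941658
V = π·0.5² × L = 0.785398 × 1243.941658 = 976.989494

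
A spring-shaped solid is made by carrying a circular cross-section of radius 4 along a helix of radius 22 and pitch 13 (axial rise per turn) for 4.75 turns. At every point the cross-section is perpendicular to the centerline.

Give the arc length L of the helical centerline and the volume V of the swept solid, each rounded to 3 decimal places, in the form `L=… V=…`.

2πR = 2π·22 = 138.230077
per-turn = √(138.230077² + 13²) = √(19107.5541 + 169) = √19276.5541 = 138.840031
L = 4.75 × 138.840031 = 659.490146
V = π·4² × L = 50.265482 × 659.490146 = 33149.590352

L=659.490 V=33149.590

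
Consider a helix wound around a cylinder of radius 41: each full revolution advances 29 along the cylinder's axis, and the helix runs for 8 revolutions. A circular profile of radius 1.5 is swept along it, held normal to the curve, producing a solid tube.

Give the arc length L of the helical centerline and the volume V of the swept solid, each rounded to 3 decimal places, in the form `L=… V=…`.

2πR = 2π·41 = 257.610598
per-turn = √(257.610598² + 29²) = √(66363.2200 + 841) = √67204.2200 = 259.237767
L = 8 × 259.237767 = 2073.902138
V = π·1.5² × L = 7.068583 × 2073.902138 = 14659.550375

L=2073.902 V=14659.550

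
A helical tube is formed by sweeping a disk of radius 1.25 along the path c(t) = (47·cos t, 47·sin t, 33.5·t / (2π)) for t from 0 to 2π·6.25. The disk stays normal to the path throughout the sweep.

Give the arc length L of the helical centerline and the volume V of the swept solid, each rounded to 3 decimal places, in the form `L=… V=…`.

2πR = 2π·47 = 295.309709
per-turn = √(295.309709² + 33.5²) = √(87207.8245 + 1122.25) = √88330.0745 = 297.203759
L = 6.25 × 297.203759 = 1857.523495
V = π·1.25² × L = 4.908739 × 1857.523495 = 9118.097134

L=1857.523 V=9118.097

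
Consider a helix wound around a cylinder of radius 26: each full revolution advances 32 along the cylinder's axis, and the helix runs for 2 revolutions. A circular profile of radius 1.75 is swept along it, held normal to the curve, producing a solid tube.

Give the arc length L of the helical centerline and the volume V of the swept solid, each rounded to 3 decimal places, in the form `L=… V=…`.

L=332.935 V=3203.209

2πR = 2π·26 = 163.362818
per-turn = √(163.362818² + 32²) = √(26687.4103 + 1024) = √27711.4103 = 166.467445
L = 2 × 166.467445 = 332.934890
V = π·1.75² × L = 9.621128 × 332.934890 = 3203.209030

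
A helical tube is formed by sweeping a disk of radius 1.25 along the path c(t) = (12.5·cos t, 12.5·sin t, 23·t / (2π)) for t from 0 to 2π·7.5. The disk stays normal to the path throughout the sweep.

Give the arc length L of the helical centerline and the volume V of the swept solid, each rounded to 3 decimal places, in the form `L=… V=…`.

2πR = 2π·12.5 = 78.539816
per-turn = √(78.539816² + 23²) = √(6168.5028 + 529) = √6697.5028 = 81.838272
L = 7.5 × 81.838272 = 613.787039
V = π·1.25² × L = 4.908739 × 613.787039 = 3012.920084

L=613.787 V=3012.920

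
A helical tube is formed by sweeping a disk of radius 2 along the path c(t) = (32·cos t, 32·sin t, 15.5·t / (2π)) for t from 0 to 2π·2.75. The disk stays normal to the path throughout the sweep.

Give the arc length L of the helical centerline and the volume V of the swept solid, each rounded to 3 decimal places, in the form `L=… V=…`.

L=554.561 V=6968.817

2πR = 2π·32 = 201.061930
per-turn = √(201.061930² + 15.5²) = √(40425.8996 + 240.25) = √40666.1496 = 201.658498
L = 2.75 × 201.658498 = 554.560868
V = π·2² × L = 12.566371 × 554.560868 = 6968.817398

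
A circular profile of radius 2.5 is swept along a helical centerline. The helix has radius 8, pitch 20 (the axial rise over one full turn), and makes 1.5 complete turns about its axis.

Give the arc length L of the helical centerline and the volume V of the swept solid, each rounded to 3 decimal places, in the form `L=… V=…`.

L=81.147 V=1593.324

2πR = 2π·8 = 50.265482
per-turn = √(50.265482² + 20²) = √(2526.6187 + 400) = √2926.6187 = 54.098232
L = 1.5 × 54.098232 = 81.147348
V = π·2.5² × L = 19.634954 × 81.147348 = 1593.324458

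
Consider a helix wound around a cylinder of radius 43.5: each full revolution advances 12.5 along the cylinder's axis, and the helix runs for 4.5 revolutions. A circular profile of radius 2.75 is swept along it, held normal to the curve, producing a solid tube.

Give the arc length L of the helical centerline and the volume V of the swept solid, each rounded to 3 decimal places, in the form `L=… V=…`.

2πR = 2π·43.5 = 273.318561
per-turn = √(273.318561² + 12.5²) = √(74703.0357 + 156.25) = √74859.2857 = 273.604250
L = 4.5 × 273.604250 = 1231.219126
V = π·2.75² × L = 23.758294 × 1231.219126 = 29251.666514

L=1231.219 V=29251.667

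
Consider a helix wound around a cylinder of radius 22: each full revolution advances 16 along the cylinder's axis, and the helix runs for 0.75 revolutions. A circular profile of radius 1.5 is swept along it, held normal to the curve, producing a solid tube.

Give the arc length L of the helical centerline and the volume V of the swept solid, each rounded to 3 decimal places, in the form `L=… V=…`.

2πR = 2π·22 = 138.230077
per-turn = √(138.230077² + 16²) = √(19107.5541 + 256) = √19363.5541 = 139.152988
L = 0.75 × 139.152988 = 104.364741
V = π·1.5² × L = 7.068583 × 104.364741 = 737.710884

L=104.365 V=737.711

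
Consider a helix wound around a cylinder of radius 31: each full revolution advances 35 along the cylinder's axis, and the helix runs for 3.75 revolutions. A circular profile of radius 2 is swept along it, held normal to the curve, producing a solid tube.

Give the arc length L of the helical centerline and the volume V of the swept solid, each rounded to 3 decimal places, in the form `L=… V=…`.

2πR = 2π·31 = 194.778745
per-turn = √(194.778745² + 35²) = √(37938.7593 + 1225) = √39163.7593 = 197.898356
L = 3.75 × 197.898356 = 742.118835
V = π·2² × L = 12.566371 × 742.118835 = 9325.740322

L=742.119 V=9325.740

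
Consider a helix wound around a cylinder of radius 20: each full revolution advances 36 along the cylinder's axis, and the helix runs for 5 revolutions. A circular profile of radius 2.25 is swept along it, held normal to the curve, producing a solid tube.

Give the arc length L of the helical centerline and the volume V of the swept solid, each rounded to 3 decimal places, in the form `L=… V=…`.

L=653.593 V=10394.952

2πR = 2π·20 = 125.663706
per-turn = √(125.663706² + 36²) = √(15791.3670 + 1296) = √17087.3670 = 130.718656
L = 5 × 130.718656 = 653.593280
V = π·2.25² × L = 15.904313 × 653.593280 = 10394.951980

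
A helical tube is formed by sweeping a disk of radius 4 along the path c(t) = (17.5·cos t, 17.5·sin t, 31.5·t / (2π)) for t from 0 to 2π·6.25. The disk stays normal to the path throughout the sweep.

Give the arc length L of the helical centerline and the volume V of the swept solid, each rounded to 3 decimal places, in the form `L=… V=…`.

L=714.868 V=35933.167

2πR = 2π·17.5 = 109.955743
per-turn = √(109.955743² + 31.5²) = √(12090.2654 + 992.25) = √13082.5154 = 114.378824
L = 6.25 × 114.378824 = 714.867650
V = π·4² × L = 50.265482 × 714.867650 = 35933.167337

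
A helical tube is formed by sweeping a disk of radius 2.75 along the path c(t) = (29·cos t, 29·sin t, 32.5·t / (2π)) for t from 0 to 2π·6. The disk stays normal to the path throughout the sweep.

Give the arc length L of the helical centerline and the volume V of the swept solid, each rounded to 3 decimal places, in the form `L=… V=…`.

2πR = 2π·29 = 182.212374
per-turn = √(182.212374² + 32.5²) = √(33201.3492 + 1056.25) = √34257.5992 = 185.088085
L = 6 × 185.088085 = 1110.528510
V = π·2.75² × L = 23.758294 × 1110.528510 = 26384.263326

L=1110.529 V=26384.263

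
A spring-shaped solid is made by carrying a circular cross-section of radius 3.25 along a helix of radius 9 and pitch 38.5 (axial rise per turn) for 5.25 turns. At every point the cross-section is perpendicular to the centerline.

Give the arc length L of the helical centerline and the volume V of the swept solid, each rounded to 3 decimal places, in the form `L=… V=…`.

2πR = 2π·9 = 56.548668
per-turn = √(56.548668² + 38.5²) = √(3197.7518 + 1482.25) = √4680.0018 = 68.410539
L = 5.25 × 68.410539 = 359.155329
V = π·3.25² × L = 33.183072 × 359.155329 = 11917.877285

L=359.155 V=11917.877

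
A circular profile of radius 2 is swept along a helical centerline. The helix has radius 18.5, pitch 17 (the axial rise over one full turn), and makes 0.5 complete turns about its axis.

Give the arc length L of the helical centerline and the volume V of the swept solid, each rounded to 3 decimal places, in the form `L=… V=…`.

L=58.738 V=738.120

2πR = 2π·18.5 = 116.238928
per-turn = √(116.238928² + 17²) = √(13511.4884 + 289) = √13800.4884 = 117.475480
L = 0.5 × 117.475480 = 58.737740
V = π·2² × L = 12.566371 × 58.737740 = 738.120211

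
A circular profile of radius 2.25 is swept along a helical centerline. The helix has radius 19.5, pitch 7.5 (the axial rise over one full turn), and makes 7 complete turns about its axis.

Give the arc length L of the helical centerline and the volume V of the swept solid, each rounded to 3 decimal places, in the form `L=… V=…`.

L=859.260 V=13665.942

2πR = 2π·19.5 = 122.522113
per-turn = √(122.522113² + 7.5²) = √(15011.6683 + 56.25) = √15067.9183 = 122.751449
L = 7 × 122.751449 = 859.260145
V = π·2.25² × L = 15.904313 × 859.260145 = 13665.942127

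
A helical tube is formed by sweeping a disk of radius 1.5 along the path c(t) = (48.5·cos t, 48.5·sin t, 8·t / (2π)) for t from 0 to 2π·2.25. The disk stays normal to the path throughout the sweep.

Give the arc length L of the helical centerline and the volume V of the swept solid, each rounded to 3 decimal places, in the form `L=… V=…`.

L=685.889 V=4848.262

2πR = 2π·48.5 = 304.734487
per-turn = √(304.734487² + 8²) = √(92863.1078 + 64) = √92927.1078 = 304.839479
L = 2.25 × 304.839479 = 685.888827
V = π·1.5² × L = 7.068583 × 685.888827 = 4848.262427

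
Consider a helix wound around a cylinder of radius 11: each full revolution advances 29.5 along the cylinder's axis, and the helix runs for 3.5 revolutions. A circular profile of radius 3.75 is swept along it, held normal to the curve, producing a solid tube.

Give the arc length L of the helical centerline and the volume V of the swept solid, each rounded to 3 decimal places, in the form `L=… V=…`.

L=263.016 V=11619.694

2πR = 2π·11 = 69.115038
per-turn = √(69.115038² + 29.5²) = √(4776.8885 + 870.25) = √5647.1385 = 75.147445
L = 3.5 × 75.147445 = 263.016058
V = π·3.75² × L = 44.178647 × 263.016058 = 11619.693520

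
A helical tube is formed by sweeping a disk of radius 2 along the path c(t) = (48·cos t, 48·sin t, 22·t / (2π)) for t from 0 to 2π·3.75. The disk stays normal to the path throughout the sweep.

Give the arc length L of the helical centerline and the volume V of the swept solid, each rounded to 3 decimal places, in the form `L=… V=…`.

2πR = 2π·48 = 301.592895
per-turn = √(301.592895² + 22²) = √(90958.2742 + 484) = √91442.2742 = 302.394236
L = 3.75 × 302.394236 = 1133.978386
V = π·2² × L = 12.566371 × 1133.978386 = 14249.992670

L=1133.978 V=14249.993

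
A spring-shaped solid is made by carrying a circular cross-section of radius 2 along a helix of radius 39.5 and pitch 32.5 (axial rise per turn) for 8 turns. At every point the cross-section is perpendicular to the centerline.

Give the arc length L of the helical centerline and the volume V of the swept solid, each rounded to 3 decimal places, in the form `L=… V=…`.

2πR = 2π·39.5 = 248.185820
per-turn = √(248.185820² + 32.5²) = √(61596.2011 + 1056.25) = √62652.4511 = 250.304716
L = 8 × 250.304716 = 2002.437731
V = π·2² × L = 12.566371 × 2002.437731 = 25163.374665

L=2002.438 V=25163.375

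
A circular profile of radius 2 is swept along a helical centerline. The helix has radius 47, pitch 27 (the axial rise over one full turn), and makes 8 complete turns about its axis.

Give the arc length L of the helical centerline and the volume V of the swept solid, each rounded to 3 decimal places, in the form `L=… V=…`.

2πR = 2π·47 = 295.309709
per-turn = √(295.309709² + 27²) = √(87207.8245 + 729) = √87936.8245 = 296.541438
L = 8 × 296.541438 = 2372.331504
V = π·2² × L = 12.566371 × 2372.331504 = 29811.596906

L=2372.332 V=29811.597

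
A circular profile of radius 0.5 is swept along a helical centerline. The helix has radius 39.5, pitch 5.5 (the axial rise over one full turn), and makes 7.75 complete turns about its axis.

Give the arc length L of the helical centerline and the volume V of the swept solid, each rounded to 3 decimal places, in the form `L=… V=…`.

2πR = 2π·39.5 = 248.185820
per-turn = √(248.185820² + 5.5²) = √(61596.2011 + 30.25) = √61626.4511 = 248.246754
L = 7.75 × 248.246754 = 1923.912347
V = π·0.5² × L = 0.785398 × 1923.912347 = 1511.037224

L=1923.912 V=1511.037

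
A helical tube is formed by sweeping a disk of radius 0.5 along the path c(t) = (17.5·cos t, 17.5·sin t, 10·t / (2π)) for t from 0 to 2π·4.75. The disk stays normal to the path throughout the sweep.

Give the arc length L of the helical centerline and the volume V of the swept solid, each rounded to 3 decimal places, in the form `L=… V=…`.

2πR = 2π·17.5 = 109.955743
per-turn = √(109.955743² + 10²) = √(12090.2654 + 100) = √12190.2654 = 110.409535
L = 4.75 × 110.409535 = 524.445291
V = π·0.5² × L = 0.785398 × 524.445291 = 411.898368

L=524.445 V=411.898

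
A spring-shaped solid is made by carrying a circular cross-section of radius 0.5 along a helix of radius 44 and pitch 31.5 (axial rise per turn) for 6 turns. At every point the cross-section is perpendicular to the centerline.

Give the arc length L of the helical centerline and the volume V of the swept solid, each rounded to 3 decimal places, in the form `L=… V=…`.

L=1669.494 V=1311.217

2πR = 2π·44 = 276.460154
per-turn = √(276.460154² + 31.5²) = √(76430.2165 + 992.25) = √77422.4665 = 278.248929
L = 6 × 278.248929 = 1669.493574
V = π·0.5² × L = 0.785398 × 1669.493574 = 1311.217187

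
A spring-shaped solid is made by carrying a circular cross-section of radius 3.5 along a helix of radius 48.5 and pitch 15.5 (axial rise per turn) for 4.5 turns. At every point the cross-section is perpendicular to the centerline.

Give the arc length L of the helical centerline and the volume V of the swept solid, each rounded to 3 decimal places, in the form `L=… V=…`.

L=1373.078 V=52842.231

2πR = 2π·48.5 = 304.734487
per-turn = √(304.734487² + 15.5²) = √(92863.1078 + 240.25) = √93103.3578 = 305.128428
L = 4.5 × 305.128428 = 1373.077928
V = π·3.5² × L = 38.484510 × 1373.077928 = 52842.231250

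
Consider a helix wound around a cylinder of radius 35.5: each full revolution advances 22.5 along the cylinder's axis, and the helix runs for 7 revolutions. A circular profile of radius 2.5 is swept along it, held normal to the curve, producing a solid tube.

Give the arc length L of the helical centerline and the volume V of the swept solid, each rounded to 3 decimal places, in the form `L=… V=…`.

L=1569.295 V=30813.039

2πR = 2π·35.5 = 223.053078
per-turn = √(223.053078² + 22.5²) = √(49752.6758 + 506.25) = √50258.9258 = 224.185026
L = 7 × 224.185026 = 1569.295180
V = π·2.5² × L = 19.634954 × 1569.295180 = 30813.038815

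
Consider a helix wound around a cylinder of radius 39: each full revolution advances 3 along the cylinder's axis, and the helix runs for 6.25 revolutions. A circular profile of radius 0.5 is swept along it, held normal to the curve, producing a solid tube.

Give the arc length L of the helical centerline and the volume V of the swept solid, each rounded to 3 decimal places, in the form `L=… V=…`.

2πR = 2π·39 = 245.044227
per-turn = √(245.044227² + 3²) = √(60046.6732 + 9) = √60055.6732 = 245.062590
L = 6.25 × 245.062590 = 1531.641190
V = π·0.5² × L = 0.785398 × 1531.641190 = 1202.948177

L=1531.641 V=1202.948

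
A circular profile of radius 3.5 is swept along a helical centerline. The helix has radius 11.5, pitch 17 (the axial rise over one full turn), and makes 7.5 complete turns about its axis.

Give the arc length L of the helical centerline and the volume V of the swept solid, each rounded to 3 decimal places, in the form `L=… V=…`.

2πR = 2π·11.5 = 72.256631
per-turn = √(72.256631² + 17²) = √(5221.0207 + 289) = √5510.0207 = 74.229514
L = 7.5 × 74.229514 = 556.721354
V = π·3.5² × L = 38.484510 × 556.721354 = 21425.148517

L=556.721 V=21425.149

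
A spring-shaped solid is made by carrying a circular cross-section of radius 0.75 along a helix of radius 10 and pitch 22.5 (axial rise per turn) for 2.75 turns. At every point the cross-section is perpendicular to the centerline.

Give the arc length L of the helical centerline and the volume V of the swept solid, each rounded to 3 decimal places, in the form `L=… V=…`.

2πR = 2π·10 = 62.831853
per-turn = √(62.831853² + 22.5²) = √(3947.8418 + 506.25) = √4454.0918 = 66.738982
L = 2.75 × 66.738982 = 183.532201
V = π·0.75² × L = 1.767146 × 183.532201 = 324.328171

L=183.532 V=324.328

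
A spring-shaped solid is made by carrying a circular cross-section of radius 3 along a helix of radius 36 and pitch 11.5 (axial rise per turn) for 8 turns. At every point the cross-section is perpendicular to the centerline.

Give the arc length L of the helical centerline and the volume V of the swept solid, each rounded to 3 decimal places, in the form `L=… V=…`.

2πR = 2π·36 = 226.194671
per-turn = √(226.194671² + 11.5²) = √(51164.0292 + 132.25) = √51296.2792 = 226.486819
L = 8 × 226.486819 = 1811.894553
V = π·3² × L = 28.274334 × 1811.894553 = 51230.111540

L=1811.895 V=51230.112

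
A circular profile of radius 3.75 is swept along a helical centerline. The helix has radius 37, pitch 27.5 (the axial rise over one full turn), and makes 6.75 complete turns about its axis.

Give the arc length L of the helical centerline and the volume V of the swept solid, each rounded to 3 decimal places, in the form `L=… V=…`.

L=1580.166 V=69809.607

2πR = 2π·37 = 232.477856
per-turn = √(232.477856² + 27.5²) = √(54045.9537 + 756.25) = √54802.2037 = 234.098705
L = 6.75 × 234.098705 = 1580.166259
V = π·3.75² × L = 44.178647 × 1580.166259 = 69809.606870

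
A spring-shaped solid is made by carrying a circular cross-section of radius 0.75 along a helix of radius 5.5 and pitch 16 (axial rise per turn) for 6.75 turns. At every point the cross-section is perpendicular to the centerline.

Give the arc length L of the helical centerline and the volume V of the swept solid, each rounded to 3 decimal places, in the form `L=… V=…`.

L=257.052 V=454.248

2πR = 2π·5.5 = 34.557519
per-turn = √(34.557519² + 16²) = √(1194.2221 + 256) = √1450.2221 = 38.081782
L = 6.75 × 38.081782 = 257.052030
V = π·0.75² × L = 1.767146 × 257.052030 = 454.248432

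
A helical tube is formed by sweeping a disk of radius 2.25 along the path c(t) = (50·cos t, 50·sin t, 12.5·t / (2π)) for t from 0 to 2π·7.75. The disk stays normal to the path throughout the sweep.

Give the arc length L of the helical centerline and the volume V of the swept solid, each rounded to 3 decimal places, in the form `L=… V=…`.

2πR = 2π·50 = 314.159265
per-turn = √(314.159265² + 12.5²) = √(98696.0440 + 156.25) = √98852.2940 = 314.407847
L = 7.75 × 314.407847 = 2436.660811
V = π·2.25² × L = 15.904313 × 2436.660811 = 38753.415751

L=2436.661 V=38753.416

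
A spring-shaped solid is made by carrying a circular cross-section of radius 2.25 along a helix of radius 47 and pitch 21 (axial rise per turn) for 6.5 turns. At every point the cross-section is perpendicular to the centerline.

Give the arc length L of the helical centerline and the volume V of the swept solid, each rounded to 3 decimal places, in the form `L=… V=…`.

2πR = 2π·47 = 295.309709
per-turn = √(295.309709² + 21²) = √(87207.8245 + 441) = √87648.8245 = 296.055442
L = 6.5 × 296.055442 = 1924.360370
V = π·2.25² × L = 15.904313 × 1924.360370 = 30605.629285

L=1924.360 V=30605.629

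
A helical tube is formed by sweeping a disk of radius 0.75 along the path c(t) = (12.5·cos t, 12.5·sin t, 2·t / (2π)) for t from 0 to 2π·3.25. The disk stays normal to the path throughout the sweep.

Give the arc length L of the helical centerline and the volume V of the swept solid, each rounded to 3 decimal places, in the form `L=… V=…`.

2πR = 2π·12.5 = 78.539816
per-turn = √(78.539816² + 2²) = √(6168.5028 + 4) = √6172.5028 = 78.565277
L = 3.25 × 78.565277 = 255.337150
V = π·0.75² × L = 1.767146 × 255.337150 = 451.217990

L=255.337 V=451.218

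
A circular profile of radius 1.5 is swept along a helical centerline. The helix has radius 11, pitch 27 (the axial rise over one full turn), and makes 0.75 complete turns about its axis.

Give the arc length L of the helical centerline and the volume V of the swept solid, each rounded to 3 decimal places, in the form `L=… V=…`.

2πR = 2π·11 = 69.115038
per-turn = √(69.115038² + 27²) = √(4776.8885 + 729) = √5505.8885 = 74.201675
L = 0.75 × 74.201675 = 55.651256
V = π·1.5² × L = 7.068583 × 55.651256 = 393.375549

L=55.651 V=393.376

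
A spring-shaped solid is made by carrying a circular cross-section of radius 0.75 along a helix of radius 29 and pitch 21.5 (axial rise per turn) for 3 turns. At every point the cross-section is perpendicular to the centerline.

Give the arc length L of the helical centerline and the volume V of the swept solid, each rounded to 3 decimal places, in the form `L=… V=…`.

L=550.429 V=972.689

2πR = 2π·29 = 182.212374
per-turn = √(182.212374² + 21.5²) = √(33201.3492 + 462.25) = √33663.5992 = 183.476427
L = 3 × 183.476427 = 550.429281
V = π·0.75² × L = 1.767146 × 550.429281 = 972.688828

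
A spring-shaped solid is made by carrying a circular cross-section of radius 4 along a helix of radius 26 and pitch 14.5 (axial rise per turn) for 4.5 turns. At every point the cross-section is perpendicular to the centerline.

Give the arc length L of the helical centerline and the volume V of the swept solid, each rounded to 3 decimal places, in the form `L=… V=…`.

L=738.023 V=37097.071

2πR = 2π·26 = 163.362818
per-turn = √(163.362818² + 14.5²) = √(26687.4103 + 210.25) = √26897.6603 = 164.005062
L = 4.5 × 164.005062 = 738.022778
V = π·4² × L = 50.265482 × 738.022778 = 37097.071009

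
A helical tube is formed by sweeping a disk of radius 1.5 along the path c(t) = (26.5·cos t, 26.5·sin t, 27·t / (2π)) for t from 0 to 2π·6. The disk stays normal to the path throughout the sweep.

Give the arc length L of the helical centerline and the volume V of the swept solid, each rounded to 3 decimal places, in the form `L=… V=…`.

L=1012.076 V=7153.944

2πR = 2π·26.5 = 166.504411
per-turn = √(166.504411² + 27²) = √(27723.7188 + 729) = √28452.7188 = 168.679337
L = 6 × 168.679337 = 1012.076023
V = π·1.5² × L = 7.068583 × 1012.076023 = 7153.943844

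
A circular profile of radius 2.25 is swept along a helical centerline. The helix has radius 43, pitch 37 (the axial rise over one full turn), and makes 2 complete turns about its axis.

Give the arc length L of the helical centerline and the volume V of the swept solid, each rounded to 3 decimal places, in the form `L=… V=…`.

L=545.397 V=8674.172

2πR = 2π·43 = 270.176968
per-turn = √(270.176968² + 37²) = √(72995.5942 + 1369) = √74364.5942 = 272.698724
L = 2 × 272.698724 = 545.397448
V = π·2.25² × L = 15.904313 × 545.397448 = 8674.171623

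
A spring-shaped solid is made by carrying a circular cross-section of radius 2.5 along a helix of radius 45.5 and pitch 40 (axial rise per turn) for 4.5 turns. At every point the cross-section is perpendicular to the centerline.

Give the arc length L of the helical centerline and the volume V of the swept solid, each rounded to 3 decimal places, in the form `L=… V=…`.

2πR = 2π·45.5 = 285.884931
per-turn = √(285.884931² + 40²) = √(81730.1940 + 1600) = √83330.1940 = 288.669697
L = 4.5 × 288.669697 = 1299.013637
V = π·2.5² × L = 19.634954 × 1299.013637 = 25506.073121

L=1299.014 V=25506.073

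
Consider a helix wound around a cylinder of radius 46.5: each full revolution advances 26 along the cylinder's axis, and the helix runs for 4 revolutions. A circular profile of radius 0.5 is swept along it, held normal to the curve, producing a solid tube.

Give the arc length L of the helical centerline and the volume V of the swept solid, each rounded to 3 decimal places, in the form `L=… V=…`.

2πR = 2π·46.5 = 292.168117
per-turn = √(292.168117² + 26²) = √(85362.2085 + 676) = √86038.2085 = 293.322704
L = 4 × 293.322704 = 1173.290815
V = π·0.5² × L = 0.785398 × 1173.290815 = 921.500451

L=1173.291 V=921.500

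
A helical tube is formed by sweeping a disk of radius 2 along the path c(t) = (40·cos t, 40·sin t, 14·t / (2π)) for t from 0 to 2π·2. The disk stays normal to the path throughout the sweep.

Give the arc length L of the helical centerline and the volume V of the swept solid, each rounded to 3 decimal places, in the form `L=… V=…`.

2πR = 2π·40 = 251.327412
per-turn = √(251.327412² + 14²) = √(63165.4682 + 196) = √63361.4682 = 251.717040
L = 2 × 251.717040 = 503.434080
V = π·2² × L = 12.566371 × 503.434080 = 6326.339226

L=503.434 V=6326.339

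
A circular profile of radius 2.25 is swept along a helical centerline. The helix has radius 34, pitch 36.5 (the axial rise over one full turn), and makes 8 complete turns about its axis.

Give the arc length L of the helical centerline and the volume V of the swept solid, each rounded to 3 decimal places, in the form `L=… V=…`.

L=1733.792 V=27574.773

2πR = 2π·34 = 213.628300
per-turn = √(213.628300² + 36.5²) = √(45637.0508 + 1332.25) = √46969.3008 = 216.724020
L = 8 × 216.724020 = 1733.792158
V = π·2.25² × L = 15.904313 × 1733.792158 = 27574.772830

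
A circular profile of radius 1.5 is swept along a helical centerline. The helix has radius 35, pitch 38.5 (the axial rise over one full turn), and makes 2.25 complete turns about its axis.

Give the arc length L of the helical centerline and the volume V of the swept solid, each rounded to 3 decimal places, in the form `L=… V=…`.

2πR = 2π·35 = 219.911486
per-turn = √(219.911486² + 38.5²) = √(48361.0616 + 1482.25) = √49843.3116 = 223.256157
L = 2.25 × 223.256157 = 502.326353
V = π·1.5² × L = 7.068583 × 502.326353 = 3550.735755

L=502.326 V=3550.736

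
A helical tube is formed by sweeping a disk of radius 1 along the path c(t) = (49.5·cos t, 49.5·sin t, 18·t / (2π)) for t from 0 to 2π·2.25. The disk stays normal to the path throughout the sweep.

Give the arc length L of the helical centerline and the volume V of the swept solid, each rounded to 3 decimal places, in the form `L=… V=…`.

L=700.961 V=2202.133

2πR = 2π·49.5 = 311.017673
per-turn = √(311.017673² + 18²) = √(96731.9927 + 324) = √97055.9927 = 311.538108
L = 2.25 × 311.538108 = 700.960743
V = π·1² × L = 3.141593 × 700.960743 = 2202.133121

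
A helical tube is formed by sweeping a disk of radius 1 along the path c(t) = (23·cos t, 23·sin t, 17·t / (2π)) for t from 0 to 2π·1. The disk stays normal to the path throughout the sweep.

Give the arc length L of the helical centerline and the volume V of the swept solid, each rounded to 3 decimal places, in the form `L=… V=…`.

L=145.510 V=457.132

2πR = 2π·23 = 144.513262
per-turn = √(144.513262² + 17²) = √(20884.0829 + 289) = √21173.0829 = 145.509735
L = 1 × 145.509735 = 145.509735
V = π·1² × L = 3.141593 × 145.509735 = 457.132314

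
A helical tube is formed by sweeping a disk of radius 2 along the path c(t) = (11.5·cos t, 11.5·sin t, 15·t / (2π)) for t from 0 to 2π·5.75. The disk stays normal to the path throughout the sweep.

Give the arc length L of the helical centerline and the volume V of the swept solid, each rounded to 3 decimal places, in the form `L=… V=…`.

L=424.334 V=5332.334

2πR = 2π·11.5 = 72.256631
per-turn = √(72.256631² + 15²) = √(5221.0207 + 225) = √5446.0207 = 73.797159
L = 5.75 × 73.797159 = 424.333666
V = π·2² × L = 12.566371 × 424.333666 = 5332.334114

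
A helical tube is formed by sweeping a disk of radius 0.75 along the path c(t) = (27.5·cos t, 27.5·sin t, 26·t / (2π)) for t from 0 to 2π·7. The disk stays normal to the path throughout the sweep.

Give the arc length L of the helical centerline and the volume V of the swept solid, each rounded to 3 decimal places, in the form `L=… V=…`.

2πR = 2π·27.5 = 172.787596
per-turn = √(172.787596² + 26²) = √(29855.5533 + 676) = √30531.5533 = 174.732805
L = 7 × 174.732805 = 1223.129638
V = π·0.75² × L = 1.767146 × 1223.129638 = 2161.448486

L=1223.130 V=2161.448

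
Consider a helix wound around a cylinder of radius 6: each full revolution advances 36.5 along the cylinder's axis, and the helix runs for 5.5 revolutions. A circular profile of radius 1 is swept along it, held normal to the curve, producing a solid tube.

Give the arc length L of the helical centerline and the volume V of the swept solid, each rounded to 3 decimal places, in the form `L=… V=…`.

L=288.605 V=906.678

2πR = 2π·6 = 37.699112
per-turn = √(37.699112² + 36.5²) = √(1421.2230 + 1332.25) = √2753.4730 = 52.473546
L = 5.5 × 52.473546 = 288.604503
V = π·1² × L = 3.141593 × 288.604503 = 906.677787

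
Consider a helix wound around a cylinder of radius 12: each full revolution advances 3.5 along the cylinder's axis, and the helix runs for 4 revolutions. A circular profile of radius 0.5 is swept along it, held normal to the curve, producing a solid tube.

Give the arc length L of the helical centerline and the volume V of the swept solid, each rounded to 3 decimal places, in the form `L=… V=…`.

L=301.918 V=237.126

2πR = 2π·12 = 75.398224
per-turn = √(75.398224² + 3.5²) = √(5684.8921 + 12.25) = √5697.1421 = 75.479415
L = 4 × 75.479415 = 301.917661
V = π·0.5² × L = 0.785398 × 301.917661 = 237.125577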